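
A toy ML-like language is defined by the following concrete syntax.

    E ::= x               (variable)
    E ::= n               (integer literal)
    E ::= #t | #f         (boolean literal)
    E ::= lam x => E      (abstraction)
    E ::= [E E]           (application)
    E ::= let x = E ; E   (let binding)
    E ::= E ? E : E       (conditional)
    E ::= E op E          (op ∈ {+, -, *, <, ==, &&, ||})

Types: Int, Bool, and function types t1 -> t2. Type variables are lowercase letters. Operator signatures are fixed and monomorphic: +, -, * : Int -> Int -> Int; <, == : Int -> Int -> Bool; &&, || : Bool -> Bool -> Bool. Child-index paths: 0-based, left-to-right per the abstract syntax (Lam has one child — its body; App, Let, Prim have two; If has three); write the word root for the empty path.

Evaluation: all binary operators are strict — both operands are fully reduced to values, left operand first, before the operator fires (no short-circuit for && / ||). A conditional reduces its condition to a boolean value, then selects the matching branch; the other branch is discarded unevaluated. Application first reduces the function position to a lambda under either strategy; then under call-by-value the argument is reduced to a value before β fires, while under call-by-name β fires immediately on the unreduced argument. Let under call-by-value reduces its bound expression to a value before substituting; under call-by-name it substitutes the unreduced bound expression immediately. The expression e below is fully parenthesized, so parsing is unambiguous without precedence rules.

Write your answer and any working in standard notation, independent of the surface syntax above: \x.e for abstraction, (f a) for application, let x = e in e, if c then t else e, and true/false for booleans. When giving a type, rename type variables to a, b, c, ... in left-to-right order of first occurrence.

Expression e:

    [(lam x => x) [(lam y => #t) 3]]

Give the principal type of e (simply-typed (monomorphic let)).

Working:
x : a
\x._ : a -> a
\y._ : b -> Bool
  unify b -> Bool ~ Int -> c
  unify b ~ Int
  unify Bool ~ c
_ _ : Bool
  unify a -> a ~ Bool -> d
  unify a ~ Bool
  unify Bool ~ d
_ _ : Bool

Answer: Bool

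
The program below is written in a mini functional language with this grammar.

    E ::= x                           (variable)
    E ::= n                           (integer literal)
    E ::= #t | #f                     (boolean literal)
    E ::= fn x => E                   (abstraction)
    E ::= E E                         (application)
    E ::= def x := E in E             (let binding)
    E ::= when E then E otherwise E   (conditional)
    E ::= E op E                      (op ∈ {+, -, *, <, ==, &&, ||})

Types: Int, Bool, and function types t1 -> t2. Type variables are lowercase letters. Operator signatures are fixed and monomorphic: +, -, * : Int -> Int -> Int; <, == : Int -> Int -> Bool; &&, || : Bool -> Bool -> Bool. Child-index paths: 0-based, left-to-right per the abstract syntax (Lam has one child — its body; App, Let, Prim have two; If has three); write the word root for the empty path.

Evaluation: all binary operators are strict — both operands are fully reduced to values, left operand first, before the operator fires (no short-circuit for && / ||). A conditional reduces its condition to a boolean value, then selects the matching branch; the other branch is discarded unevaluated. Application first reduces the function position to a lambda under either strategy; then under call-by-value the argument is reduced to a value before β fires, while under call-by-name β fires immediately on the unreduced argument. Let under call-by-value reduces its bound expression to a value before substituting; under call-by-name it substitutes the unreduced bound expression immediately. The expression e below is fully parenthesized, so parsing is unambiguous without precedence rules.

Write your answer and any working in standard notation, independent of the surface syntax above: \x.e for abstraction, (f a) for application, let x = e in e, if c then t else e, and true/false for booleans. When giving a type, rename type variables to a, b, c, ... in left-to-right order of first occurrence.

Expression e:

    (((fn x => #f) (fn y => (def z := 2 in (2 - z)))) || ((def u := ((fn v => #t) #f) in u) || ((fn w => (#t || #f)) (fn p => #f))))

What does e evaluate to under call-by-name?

Derivation:
step 0: (((\x.false) (\y.(let z = 2 in (2 - z)))) || ((let u = ((\v.true) false) in u) || ((\w.(true || false)) (\p.false))))
step 1: [beta@0] (false || ((let u = ((\v.true) false) in u) || ((\w.(true || false)) (\p.false))))
step 2: [let@1.0] (false || (((\v.true) false) || ((\w.(true || false)) (\p.false))))
step 3: [beta@1.0] (false || (true || ((\w.(true || false)) (\p.false))))
step 4: [beta@1.1] (false || (true || (true || false)))
step 5: [delta@1.1] (false || (true || true))
step 6: [delta@1] (false || true)
step 7: [delta@root] true

Answer: true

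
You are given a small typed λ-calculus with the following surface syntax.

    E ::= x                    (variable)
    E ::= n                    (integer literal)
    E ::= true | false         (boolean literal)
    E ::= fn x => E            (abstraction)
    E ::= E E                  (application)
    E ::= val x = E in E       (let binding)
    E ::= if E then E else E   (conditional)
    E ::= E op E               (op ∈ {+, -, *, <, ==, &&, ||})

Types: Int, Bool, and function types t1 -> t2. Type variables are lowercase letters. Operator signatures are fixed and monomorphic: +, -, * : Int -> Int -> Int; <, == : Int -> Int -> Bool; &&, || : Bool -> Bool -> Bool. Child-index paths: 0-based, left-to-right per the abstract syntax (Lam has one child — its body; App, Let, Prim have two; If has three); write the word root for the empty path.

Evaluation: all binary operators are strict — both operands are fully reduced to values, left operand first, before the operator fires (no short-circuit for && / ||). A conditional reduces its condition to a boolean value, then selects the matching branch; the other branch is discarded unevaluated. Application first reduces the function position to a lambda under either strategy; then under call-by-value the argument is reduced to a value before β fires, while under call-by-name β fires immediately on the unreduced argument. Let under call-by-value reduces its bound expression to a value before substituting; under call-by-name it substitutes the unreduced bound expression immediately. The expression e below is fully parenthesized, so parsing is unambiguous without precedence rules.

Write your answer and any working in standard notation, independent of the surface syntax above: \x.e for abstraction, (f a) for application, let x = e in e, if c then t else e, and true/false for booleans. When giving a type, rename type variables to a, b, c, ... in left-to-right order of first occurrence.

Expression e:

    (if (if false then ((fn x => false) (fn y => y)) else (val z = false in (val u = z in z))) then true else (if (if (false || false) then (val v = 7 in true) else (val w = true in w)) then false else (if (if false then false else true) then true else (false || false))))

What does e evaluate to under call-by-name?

Answer: false

Working:
step 0: (if (if false then ((\x.false) (\y.y)) else (let z = false in (let u = z in z))) then true else (if (if (false || false) then (let v = 7 in true) else (let w = true in w)) then false else (if (if false then false else true) then true else (false || false))))
step 1: [if@0] (if (let z = false in (let u = z in z)) then true else (if (if (false || false) then (let v = 7 in true) else (let w = true in w)) then false else (if (if false then false else true) then true else (false || false))))
step 2: [let@0] (if (let u = false in false) then true else (if (if (false || false) then (let v = 7 in true) else (let w = true in w)) then false else (if (if false then false else true) then true else (false || false))))
step 3: [let@0] (if false then true else (if (if (false || false) then (let v = 7 in true) else (let w = true in w)) then false else (if (if false then false else true) then true else (false || false))))
step 4: [if@root] (if (if (false || false) then (let v = 7 in true) else (let w = true in w)) then false else (if (if false then false else true) then true else (false || false)))
step 5: [delta@0.0] (if (if false then (let v = 7 in true) else (let w = true in w)) then false else (if (if false then false else true) then true else (false || false)))
step 6: [if@0] (if (let w = true in w) then false else (if (if false then false else true) then true else (false || false)))
step 7: [let@0] (if true then false else (if (if false then false else true) then true else (false || false)))
step 8: [if@root] false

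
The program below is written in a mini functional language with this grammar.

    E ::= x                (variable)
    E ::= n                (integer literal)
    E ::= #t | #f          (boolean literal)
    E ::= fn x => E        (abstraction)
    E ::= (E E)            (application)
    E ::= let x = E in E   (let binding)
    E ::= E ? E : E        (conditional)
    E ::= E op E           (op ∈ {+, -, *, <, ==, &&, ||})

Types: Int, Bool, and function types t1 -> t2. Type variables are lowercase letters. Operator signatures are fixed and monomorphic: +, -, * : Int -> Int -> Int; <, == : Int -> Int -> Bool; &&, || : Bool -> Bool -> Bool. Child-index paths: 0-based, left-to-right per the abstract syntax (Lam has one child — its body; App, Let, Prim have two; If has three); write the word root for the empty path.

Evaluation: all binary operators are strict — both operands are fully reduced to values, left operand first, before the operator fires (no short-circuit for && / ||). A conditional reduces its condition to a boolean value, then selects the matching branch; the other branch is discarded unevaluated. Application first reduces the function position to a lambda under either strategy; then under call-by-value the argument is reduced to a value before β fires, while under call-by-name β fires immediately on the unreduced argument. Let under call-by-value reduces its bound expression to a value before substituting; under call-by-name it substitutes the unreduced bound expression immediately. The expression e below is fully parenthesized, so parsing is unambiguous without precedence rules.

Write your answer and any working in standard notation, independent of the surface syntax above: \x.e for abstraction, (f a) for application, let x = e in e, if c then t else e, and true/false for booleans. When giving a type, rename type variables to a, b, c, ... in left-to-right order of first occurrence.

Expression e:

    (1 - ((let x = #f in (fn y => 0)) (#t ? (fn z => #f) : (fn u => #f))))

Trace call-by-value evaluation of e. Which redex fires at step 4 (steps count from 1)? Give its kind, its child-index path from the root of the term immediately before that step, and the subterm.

Trace:
step 0: (1 - ((let x = false in (\y.0)) (if true then (\z.false) else (\u.false))))
step 1: [let@1.0] (1 - ((\y.0) (if true then (\z.false) else (\u.false))))
step 2: [if@1.1] (1 - ((\y.0) (\z.false)))
step 3: [beta@1] (1 - 0)
step 4: [delta@root] 1

Answer: delta at root : (1 - 0)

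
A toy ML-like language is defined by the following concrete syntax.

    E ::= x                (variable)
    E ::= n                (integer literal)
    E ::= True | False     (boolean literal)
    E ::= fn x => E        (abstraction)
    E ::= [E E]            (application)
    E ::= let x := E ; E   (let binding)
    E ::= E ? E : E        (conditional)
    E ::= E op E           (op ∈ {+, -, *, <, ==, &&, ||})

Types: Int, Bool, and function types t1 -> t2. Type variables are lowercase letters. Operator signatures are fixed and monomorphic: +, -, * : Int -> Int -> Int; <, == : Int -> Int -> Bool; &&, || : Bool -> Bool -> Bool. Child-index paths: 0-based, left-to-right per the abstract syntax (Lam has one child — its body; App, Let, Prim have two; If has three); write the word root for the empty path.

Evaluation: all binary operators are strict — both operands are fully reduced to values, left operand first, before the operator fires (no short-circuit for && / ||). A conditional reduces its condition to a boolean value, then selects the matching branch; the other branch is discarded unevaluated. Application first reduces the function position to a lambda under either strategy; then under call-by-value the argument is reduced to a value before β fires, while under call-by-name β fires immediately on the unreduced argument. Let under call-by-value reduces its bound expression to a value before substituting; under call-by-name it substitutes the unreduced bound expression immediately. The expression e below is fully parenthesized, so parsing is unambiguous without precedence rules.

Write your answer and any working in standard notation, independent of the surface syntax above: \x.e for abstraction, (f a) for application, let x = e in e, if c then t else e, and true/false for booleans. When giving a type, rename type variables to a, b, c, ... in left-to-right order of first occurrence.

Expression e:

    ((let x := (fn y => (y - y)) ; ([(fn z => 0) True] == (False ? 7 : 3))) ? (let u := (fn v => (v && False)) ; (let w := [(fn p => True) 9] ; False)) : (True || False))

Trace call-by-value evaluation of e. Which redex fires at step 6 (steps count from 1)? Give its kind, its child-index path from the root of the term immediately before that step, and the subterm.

Derivation:
step 0: (if (let x = (\y.(y - y)) in (((\z.0) true) == (if false then 7 else 3))) then (let u = (\v.(v && false)) in (let w = ((\p.true) 9) in false)) else (true || false))
step 1: [let@0] (if (((\z.0) true) == (if false then 7 else 3)) then (let u = (\v.(v && false)) in (let w = ((\p.true) 9) in false)) else (true || false))
step 2: [beta@0.0] (if (0 == (if false then 7 else 3)) then (let u = (\v.(v && false)) in (let w = ((\p.true) 9) in false)) else (true || false))
step 3: [if@0.1] (if (0 == 3) then (let u = (\v.(v && false)) in (let w = ((\p.true) 9) in false)) else (true || false))
step 4: [delta@0] (if false then (let u = (\v.(v && false)) in (let w = ((\p.true) 9) in false)) else (true || false))
step 5: [if@root] (true || false)
step 6: [delta@root] true

Answer: delta at root : (true || false)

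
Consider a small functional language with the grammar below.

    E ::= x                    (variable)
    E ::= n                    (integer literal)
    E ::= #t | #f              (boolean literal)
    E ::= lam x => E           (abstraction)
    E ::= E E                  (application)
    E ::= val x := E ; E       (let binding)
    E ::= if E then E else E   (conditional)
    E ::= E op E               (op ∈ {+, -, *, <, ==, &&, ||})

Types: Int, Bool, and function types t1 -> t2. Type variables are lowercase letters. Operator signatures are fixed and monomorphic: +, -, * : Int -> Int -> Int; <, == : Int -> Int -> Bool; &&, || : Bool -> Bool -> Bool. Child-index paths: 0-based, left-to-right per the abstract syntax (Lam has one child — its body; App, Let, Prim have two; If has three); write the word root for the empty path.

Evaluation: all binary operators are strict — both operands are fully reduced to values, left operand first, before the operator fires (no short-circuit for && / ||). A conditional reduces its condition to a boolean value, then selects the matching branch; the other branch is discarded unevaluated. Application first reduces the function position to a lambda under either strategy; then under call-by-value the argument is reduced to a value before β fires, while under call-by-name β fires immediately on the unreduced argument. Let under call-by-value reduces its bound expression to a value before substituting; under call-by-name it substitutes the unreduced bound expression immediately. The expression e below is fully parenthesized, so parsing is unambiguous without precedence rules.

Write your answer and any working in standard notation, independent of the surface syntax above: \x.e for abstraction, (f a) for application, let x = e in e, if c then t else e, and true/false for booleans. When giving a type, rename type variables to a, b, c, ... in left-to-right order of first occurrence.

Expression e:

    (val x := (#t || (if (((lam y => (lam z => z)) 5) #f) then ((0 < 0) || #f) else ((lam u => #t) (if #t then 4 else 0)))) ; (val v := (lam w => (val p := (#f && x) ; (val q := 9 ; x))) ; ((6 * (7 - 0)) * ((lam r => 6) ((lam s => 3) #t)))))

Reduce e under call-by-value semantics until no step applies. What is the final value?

Derivation:
step 0: (let x = (true || (if (((\y.(\z.z)) 5) false) then ((0 < 0) || false) else ((\u.true) (if true then 4 else 0)))) in (let v = (\w.(let p = (false && x) in (let q = 9 in x))) in ((6 * (7 - 0)) * ((\r.6) ((\s.3) true)))))
step 1: [beta@0.1.0.0] (let x = (true || (if ((\z.z) false) then ((0 < 0) || false) else ((\u.true) (if true then 4 else 0)))) in (let v = (\w.(let p = (false && x) in (let q = 9 in x))) in ((6 * (7 - 0)) * ((\r.6) ((\s.3) true)))))
step 2: [beta@0.1.0] (let x = (true || (if false then ((0 < 0) || false) else ((\u.true) (if true then 4 else 0)))) in (let v = (\w.(let p = (false && x) in (let q = 9 in x))) in ((6 * (7 - 0)) * ((\r.6) ((\s.3) true)))))
step 3: [if@0.1] (let x = (true || ((\u.true) (if true then 4 else 0))) in (let v = (\w.(let p = (false && x) in (let q = 9 in x))) in ((6 * (7 - 0)) * ((\r.6) ((\s.3) true)))))
step 4: [if@0.1.1] (let x = (true || ((\u.true) 4)) in (let v = (\w.(let p = (false && x) in (let q = 9 in x))) in ((6 * (7 - 0)) * ((\r.6) ((\s.3) true)))))
step 5: [beta@0.1] (let x = (true || true) in (let v = (\w.(let p = (false && x) in (let q = 9 in x))) in ((6 * (7 - 0)) * ((\r.6) ((\s.3) true)))))
step 6: [delta@0] (let x = true in (let v = (\w.(let p = (false && x) in (let q = 9 in x))) in ((6 * (7 - 0)) * ((\r.6) ((\s.3) true)))))
step 7: [let@root] (let v = (\w.(let p = (false && true) in (let q = 9 in true))) in ((6 * (7 - 0)) * ((\r.6) ((\s.3) true))))
step 8: [let@root] ((6 * (7 - 0)) * ((\r.6) ((\s.3) true)))
step 9: [delta@0.1] ((6 * 7) * ((\r.6) ((\s.3) true)))
step 10: [delta@0] (42 * ((\r.6) ((\s.3) true)))
step 11: [beta@1.1] (42 * ((\r.6) 3))
step 12: [beta@1] (42 * 6)
step 13: [delta@root] 252

Answer: 252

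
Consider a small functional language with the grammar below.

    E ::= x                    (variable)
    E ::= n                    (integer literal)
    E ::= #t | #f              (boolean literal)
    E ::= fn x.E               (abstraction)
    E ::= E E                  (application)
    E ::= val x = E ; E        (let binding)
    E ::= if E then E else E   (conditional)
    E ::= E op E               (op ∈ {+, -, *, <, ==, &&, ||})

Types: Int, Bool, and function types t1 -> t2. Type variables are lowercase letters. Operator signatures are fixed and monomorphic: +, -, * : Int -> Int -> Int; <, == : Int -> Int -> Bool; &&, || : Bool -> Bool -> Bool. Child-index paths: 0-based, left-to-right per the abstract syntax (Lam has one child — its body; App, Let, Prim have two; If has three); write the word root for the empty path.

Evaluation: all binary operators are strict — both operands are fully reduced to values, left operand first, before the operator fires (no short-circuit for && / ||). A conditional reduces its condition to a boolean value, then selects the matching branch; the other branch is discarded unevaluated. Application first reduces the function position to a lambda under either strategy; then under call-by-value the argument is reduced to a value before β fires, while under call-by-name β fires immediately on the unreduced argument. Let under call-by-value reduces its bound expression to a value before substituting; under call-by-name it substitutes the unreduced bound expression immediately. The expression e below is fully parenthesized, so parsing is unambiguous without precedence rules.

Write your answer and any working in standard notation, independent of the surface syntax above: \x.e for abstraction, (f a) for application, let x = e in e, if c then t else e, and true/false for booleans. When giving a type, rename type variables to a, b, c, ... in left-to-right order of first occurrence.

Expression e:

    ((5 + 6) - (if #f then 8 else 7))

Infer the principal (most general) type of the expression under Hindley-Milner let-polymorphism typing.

Answer: Int

Working:
  unify Int ~ Int
  unify Int ~ Int
  unify Int ~ Int
  unify Bool ~ Bool
  unify Int ~ Int
  unify Int ~ Int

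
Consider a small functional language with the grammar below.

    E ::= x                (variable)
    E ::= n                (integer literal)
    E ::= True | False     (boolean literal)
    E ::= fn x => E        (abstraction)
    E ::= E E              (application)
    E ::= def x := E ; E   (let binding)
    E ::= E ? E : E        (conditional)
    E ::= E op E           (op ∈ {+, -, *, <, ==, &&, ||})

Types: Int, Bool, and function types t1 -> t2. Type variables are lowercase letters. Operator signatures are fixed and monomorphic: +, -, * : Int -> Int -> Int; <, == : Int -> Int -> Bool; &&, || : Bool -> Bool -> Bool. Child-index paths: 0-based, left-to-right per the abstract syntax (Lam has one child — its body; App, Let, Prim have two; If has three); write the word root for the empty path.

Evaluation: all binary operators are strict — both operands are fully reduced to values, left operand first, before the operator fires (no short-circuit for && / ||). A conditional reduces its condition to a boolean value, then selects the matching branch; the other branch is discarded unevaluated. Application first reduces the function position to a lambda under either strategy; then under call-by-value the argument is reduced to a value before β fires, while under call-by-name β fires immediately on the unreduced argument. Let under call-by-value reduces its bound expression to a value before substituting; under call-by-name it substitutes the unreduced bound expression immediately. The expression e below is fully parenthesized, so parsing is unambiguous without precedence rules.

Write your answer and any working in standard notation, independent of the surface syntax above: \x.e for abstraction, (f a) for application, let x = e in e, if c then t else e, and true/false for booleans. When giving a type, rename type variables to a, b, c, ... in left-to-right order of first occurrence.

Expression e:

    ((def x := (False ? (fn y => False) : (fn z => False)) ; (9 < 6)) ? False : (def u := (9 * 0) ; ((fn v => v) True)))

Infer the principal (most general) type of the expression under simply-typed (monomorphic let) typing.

Answer: Bool

Derivation:
  unify Bool ~ Bool
\y._ : a -> Bool
\z._ : b -> Bool
  unify a -> Bool ~ b -> Bool
  unify a ~ b
  unify Bool ~ Bool
let x : b -> Bool
  unify Int ~ Int
  unify Int ~ Int
  unify Bool ~ Bool
  unify Int ~ Int
  unify Int ~ Int
let u : Int
v : c
\v._ : c -> c
  unify c -> c ~ Bool -> d
  unify c ~ Bool
  unify Bool ~ d
_ _ : Bool
  unify Bool ~ Bool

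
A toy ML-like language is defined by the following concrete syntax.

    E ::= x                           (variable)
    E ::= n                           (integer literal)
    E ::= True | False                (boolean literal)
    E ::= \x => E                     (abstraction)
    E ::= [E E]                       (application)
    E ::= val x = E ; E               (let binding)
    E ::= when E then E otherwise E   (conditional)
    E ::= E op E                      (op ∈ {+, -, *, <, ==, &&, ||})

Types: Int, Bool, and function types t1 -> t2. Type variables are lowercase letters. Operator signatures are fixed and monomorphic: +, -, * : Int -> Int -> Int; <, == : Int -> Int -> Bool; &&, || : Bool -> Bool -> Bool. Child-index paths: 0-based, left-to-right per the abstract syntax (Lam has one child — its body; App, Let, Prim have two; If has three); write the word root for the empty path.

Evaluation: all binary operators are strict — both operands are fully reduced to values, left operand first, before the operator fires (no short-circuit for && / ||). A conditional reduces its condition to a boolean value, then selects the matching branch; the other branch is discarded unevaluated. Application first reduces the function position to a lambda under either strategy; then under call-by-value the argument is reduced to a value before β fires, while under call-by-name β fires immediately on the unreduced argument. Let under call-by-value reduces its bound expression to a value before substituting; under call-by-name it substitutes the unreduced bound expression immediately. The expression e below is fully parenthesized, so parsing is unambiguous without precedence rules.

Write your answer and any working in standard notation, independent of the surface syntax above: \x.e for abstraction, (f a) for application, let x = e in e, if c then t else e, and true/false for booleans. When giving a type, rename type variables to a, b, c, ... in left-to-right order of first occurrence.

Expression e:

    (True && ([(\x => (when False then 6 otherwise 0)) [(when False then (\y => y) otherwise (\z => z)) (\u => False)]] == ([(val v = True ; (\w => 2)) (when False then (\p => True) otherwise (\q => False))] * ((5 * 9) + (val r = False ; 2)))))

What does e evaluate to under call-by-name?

Answer: false

Working:
step 0: (true && (((\x.(if false then 6 else 0)) ((if false then (\y.y) else (\z.z)) (\u.false))) == (((let v = true in (\w.2)) (if false then (\p.true) else (\q.false))) * ((5 * 9) + (let r = false in 2)))))
step 1: [beta@1.0] (true && ((if false then 6 else 0) == (((let v = true in (\w.2)) (if false then (\p.true) else (\q.false))) * ((5 * 9) + (let r = false in 2)))))
step 2: [if@1.0] (true && (0 == (((let v = true in (\w.2)) (if false then (\p.true) else (\q.false))) * ((5 * 9) + (let r = false in 2)))))
step 3: [let@1.1.0.0] (true && (0 == (((\w.2) (if false then (\p.true) else (\q.false))) * ((5 * 9) + (let r = false in 2)))))
step 4: [beta@1.1.0] (true && (0 == (2 * ((5 * 9) + (let r = false in 2)))))
step 5: [delta@1.1.1.0] (true && (0 == (2 * (45 + (let r = false in 2)))))
step 6: [let@1.1.1.1] (true && (0 == (2 * (45 + 2))))
step 7: [delta@1.1.1] (true && (0 == (2 * 47)))
step 8: [delta@1.1] (true && (0 == 94))
step 9: [delta@1] (true && false)
step 10: [delta@root] false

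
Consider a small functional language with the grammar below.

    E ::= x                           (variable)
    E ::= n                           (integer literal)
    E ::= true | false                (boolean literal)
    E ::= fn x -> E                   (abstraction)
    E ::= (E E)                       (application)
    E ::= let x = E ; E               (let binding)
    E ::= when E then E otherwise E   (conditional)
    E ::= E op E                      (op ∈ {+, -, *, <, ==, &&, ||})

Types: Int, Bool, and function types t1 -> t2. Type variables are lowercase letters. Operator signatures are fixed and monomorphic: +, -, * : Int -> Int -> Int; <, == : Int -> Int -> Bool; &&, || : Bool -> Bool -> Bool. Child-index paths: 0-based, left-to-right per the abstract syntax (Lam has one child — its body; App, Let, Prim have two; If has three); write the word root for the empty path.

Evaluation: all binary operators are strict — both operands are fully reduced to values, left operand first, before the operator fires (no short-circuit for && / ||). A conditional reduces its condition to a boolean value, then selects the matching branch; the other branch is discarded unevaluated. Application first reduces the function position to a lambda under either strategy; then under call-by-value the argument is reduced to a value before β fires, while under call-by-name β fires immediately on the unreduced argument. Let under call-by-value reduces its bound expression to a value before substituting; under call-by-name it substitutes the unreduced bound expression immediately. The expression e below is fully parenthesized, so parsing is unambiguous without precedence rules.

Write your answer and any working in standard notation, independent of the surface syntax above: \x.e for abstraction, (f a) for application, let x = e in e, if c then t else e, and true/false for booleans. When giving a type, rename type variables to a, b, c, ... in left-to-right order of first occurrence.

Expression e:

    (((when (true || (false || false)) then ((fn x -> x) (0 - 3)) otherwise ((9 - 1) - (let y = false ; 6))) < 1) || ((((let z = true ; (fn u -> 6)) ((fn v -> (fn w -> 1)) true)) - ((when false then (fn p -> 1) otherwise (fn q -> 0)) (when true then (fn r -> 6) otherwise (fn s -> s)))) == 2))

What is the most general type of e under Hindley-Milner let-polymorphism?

Trace:
  unify Bool ~ Bool
  unify Bool ~ Bool
  unify Bool ~ Bool
  unify Bool ~ Bool
  unify Bool ~ Bool
x : a
\x._ : a -> a
  unify Int ~ Int
  unify Int ~ Int
  unify a -> a ~ Int -> b
  unify a ~ Int
  unify Int ~ b
_ _ : Int
  unify Int ~ Int
  unify Int ~ Int
  unify Int ~ Int
let y : Bool
  unify Int ~ Int
  unify Int ~ Int
  unify Int ~ Int
  unify Int ~ Int
  unify Bool ~ Bool
let z : Bool
\u._ : c -> Int
\w._ : e -> Int
\v._ : d -> e -> Int
  unify d -> e -> Int ~ Bool -> f
  unify d ~ Bool
  unify e -> Int ~ f
_ _ : e -> Int
  unify c -> Int ~ (e -> Int) -> g
  unify c ~ e -> Int
  unify Int ~ g
_ _ : Int
  unify Int ~ Int
  unify Bool ~ Bool
\p._ : h -> Int
\q._ : i -> Int
  unify h -> Int ~ i -> Int
  unify h ~ i
  unify Int ~ Int
  unify Bool ~ Bool
\r._ : j -> Int
s : k
\s._ : k -> k
  unify j -> Int ~ k -> k
  unify j ~ k
  unify Int ~ k
  unify i -> Int ~ (Int -> Int) -> l
  unify i ~ Int -> Int
  unify Int ~ l
_ _ : Int
  unify Int ~ Int
  unify Int ~ Int
  unify Int ~ Int
  unify Bool ~ Bool

Answer: Bool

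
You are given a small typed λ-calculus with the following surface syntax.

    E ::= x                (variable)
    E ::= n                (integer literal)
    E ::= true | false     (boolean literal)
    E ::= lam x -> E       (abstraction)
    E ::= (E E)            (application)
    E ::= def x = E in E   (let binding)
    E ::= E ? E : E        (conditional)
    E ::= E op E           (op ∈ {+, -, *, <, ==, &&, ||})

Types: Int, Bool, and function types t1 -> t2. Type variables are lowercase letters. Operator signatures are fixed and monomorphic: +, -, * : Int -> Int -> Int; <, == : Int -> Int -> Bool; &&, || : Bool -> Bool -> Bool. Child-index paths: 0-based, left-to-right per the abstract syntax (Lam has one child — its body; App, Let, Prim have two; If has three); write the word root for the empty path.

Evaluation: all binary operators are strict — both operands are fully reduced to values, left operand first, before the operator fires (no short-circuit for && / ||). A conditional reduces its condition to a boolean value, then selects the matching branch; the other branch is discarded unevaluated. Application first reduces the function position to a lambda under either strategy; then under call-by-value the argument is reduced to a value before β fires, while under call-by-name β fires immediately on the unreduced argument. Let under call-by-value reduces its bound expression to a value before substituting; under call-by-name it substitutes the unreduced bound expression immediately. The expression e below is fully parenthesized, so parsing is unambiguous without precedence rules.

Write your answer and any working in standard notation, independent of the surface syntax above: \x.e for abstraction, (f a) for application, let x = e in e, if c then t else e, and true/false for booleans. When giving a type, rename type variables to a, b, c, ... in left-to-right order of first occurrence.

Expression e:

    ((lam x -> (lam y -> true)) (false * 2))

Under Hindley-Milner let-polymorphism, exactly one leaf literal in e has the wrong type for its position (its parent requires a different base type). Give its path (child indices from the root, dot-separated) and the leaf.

Derivation:
\y._ : b -> Bool
\x._ : a -> b -> Bool
  unify Bool ~ Int
  FAIL: mismatch Bool ~ Int

Answer: 1.0 : false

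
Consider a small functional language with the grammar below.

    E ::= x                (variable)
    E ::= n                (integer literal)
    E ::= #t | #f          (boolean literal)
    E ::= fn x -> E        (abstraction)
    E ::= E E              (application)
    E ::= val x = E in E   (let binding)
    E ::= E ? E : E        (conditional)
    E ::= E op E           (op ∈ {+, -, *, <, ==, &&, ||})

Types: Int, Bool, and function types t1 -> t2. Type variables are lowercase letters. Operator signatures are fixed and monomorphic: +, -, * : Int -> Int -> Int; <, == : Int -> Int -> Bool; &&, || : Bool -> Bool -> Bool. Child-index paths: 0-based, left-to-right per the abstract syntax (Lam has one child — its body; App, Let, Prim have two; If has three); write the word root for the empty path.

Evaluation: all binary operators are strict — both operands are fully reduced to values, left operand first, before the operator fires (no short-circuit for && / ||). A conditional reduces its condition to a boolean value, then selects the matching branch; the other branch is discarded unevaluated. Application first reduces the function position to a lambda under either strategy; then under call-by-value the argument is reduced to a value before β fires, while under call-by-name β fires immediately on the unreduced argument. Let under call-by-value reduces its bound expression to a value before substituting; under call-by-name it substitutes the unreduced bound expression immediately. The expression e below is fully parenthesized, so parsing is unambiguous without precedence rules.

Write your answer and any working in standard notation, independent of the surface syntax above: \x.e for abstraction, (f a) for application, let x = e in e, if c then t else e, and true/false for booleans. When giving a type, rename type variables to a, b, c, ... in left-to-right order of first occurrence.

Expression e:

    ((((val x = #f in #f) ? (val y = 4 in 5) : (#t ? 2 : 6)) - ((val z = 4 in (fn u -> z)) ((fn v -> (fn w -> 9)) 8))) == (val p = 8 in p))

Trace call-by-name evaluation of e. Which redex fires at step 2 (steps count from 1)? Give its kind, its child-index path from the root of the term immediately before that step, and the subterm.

Trace:
step 0: (((if (let x = false in false) then (let y = 4 in 5) else (if true then 2 else 6)) - ((let z = 4 in (\u.z)) ((\v.(\w.9)) 8))) == (let p = 8 in p))
step 1: [let@0.0.0] (((if false then (let y = 4 in 5) else (if true then 2 else 6)) - ((let z = 4 in (\u.z)) ((\v.(\w.9)) 8))) == (let p = 8 in p))
step 2: [if@0.0] (((if true then 2 else 6) - ((let z = 4 in (\u.z)) ((\v.(\w.9)) 8))) == (let p = 8 in p))

Answer: if at 0.0 : (if false then (let y = 4 in 5) else (if true then 2 else 6))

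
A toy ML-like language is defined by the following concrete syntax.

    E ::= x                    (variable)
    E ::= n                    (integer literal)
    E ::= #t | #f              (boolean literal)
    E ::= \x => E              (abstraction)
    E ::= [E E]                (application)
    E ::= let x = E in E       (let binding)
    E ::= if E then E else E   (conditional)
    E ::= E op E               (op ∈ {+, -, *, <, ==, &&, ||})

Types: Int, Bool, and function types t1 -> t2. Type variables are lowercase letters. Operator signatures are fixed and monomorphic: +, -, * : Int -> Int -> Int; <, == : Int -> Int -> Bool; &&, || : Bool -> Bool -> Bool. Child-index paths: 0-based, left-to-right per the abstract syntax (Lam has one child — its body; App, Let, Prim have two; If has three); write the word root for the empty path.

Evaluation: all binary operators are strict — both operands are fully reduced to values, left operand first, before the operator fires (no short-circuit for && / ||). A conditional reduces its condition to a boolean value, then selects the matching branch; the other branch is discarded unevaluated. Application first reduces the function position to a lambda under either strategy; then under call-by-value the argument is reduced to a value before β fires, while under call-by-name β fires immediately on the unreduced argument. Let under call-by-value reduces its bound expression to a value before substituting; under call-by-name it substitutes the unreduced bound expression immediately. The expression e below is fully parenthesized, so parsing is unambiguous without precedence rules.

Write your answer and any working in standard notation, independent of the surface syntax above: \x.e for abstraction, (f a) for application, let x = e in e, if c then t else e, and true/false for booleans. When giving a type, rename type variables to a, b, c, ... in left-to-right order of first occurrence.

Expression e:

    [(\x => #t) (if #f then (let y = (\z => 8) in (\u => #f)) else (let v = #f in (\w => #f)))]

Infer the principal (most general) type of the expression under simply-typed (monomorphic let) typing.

Working:
\x._ : a -> Bool
  unify Bool ~ Bool
\z._ : b -> Int
let y : b -> Int
\u._ : c -> Bool
let v : Bool
\w._ : d -> Bool
  unify c -> Bool ~ d -> Bool
  unify c ~ d
  unify Bool ~ Bool
  unify a -> Bool ~ (d -> Bool) -> e
  unify a ~ d -> Bool
  unify Bool ~ e
_ _ : Bool

Answer: Bool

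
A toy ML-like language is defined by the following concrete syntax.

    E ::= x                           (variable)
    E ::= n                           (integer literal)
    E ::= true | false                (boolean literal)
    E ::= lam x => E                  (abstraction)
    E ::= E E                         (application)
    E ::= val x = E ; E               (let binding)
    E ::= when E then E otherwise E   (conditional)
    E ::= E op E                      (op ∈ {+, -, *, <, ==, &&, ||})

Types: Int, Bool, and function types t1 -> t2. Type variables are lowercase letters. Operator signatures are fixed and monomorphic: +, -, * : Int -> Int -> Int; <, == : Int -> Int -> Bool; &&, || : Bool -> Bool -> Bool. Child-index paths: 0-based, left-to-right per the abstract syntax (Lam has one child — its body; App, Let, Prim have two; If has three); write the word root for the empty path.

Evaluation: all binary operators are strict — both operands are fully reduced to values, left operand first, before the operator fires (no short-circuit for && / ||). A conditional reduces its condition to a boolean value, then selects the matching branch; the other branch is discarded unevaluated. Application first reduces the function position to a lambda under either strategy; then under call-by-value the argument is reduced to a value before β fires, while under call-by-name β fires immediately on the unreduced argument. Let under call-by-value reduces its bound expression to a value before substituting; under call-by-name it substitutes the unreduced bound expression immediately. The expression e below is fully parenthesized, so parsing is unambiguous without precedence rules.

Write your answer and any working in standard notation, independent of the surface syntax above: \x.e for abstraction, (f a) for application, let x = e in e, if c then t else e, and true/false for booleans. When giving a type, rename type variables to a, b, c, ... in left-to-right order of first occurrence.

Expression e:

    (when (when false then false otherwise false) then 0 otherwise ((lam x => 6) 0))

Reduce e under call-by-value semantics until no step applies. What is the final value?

Derivation:
step 0: (if (if false then false else false) then 0 else ((\x.6) 0))
step 1: [if@0] (if false then 0 else ((\x.6) 0))
step 2: [if@root] ((\x.6) 0)
step 3: [beta@root] 6

Answer: 6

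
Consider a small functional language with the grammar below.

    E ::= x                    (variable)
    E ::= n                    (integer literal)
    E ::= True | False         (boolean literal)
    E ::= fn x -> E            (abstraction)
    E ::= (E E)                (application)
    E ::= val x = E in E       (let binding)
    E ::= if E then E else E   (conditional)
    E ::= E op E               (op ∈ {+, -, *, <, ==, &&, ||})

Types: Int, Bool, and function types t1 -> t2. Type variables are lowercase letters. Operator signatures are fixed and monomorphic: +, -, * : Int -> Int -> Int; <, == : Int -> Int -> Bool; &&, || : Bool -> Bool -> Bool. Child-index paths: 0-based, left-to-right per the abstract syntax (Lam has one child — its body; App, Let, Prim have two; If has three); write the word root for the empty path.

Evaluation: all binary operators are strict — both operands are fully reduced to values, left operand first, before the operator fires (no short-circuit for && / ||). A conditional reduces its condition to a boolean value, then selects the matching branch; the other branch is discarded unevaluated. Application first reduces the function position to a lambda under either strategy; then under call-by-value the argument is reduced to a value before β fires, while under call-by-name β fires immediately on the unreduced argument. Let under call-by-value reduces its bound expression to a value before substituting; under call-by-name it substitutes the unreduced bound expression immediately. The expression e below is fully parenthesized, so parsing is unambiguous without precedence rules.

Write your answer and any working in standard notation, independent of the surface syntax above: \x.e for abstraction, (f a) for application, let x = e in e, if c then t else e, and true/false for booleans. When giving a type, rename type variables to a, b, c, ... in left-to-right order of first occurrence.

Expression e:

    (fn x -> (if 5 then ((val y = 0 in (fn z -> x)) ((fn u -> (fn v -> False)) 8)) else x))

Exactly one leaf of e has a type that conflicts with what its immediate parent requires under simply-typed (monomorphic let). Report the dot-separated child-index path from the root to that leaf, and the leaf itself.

Answer: 0.0 : 5

Derivation:
  unify Int ~ Bool
  FAIL: mismatch Int ~ Bool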